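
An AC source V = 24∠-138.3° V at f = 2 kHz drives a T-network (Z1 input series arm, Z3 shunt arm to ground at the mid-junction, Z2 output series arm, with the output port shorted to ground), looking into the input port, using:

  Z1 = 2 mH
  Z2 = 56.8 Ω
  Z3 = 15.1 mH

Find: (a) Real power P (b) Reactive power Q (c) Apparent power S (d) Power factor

Step 1 — Angular frequency: ω = 2π·f = 2π·2000 = 1.257e+04 rad/s.
Step 2 — Component impedances:
  Z1: Z = jωL = j·1.257e+04·0.002 = 0 + j25.13 Ω
  Z2: Z = R = 56.8 Ω
  Z3: Z = jωL = j·1.257e+04·0.0151 = 0 + j189.8 Ω
Step 3 — With the output port shorted to ground, the output series arm Z2 runs from the junction to ground; the shunt arm Z3 also runs from the junction to ground. They appear in parallel: Z3 || Z2 = 52.13 + j15.6 Ω.
Step 4 — Series with input arm Z1: Z_in = Z1 + (Z3 || Z2) = 52.13 + j40.74 Ω = 66.16∠38.0° Ω.
Step 5 — Source phasor: V = 24∠-138.3° V = -17.92 - j15.97 V.
Step 6 — Current: I = V / Z = -0.362 - j0.02337 A = 0.3628∠-176.3° A.
Step 7 — Complex power: S = V·I* = 6.86 + j5.361 VA.
Step 8 — Real power: P = Re(S) = 6.86 W.
Step 9 — Reactive power: Q = Im(S) = 5.361 VAR.
Step 10 — Apparent power: |S| = 8.706 VA.
Step 11 — Power factor: PF = P/|S| = 0.7879 (lagging).

(a) P = 6.86 W  (b) Q = 5.361 VAR  (c) S = 8.706 VA  (d) PF = 0.7879 (lagging)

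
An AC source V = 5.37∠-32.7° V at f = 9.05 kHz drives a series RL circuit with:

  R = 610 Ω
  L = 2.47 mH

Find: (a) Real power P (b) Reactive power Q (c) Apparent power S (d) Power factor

Step 1 — Angular frequency: ω = 2π·f = 2π·9050 = 5.686e+04 rad/s.
Step 2 — Component impedances:
  R: Z = R = 610 Ω
  L: Z = jωL = j·5.686e+04·0.00247 = 0 + j140.5 Ω
Step 3 — Series combination: Z_total = R + L = 610 + j140.5 Ω = 626∠13.0° Ω.
Step 4 — Source phasor: V = 5.37∠-32.7° V = 4.519 - j2.901 V.
Step 5 — Current: I = V / Z = 0.005995 - j0.006136 A = 0.008579∠-45.7° A.
Step 6 — Complex power: S = V·I* = 0.04489 + j0.01034 VA.
Step 7 — Real power: P = Re(S) = 0.04489 W.
Step 8 — Reactive power: Q = Im(S) = 0.01034 VAR.
Step 9 — Apparent power: |S| = 0.04607 VA.
Step 10 — Power factor: PF = P/|S| = 0.9745 (lagging).

(a) P = 0.04489 W  (b) Q = 0.01034 VAR  (c) S = 0.04607 VA  (d) PF = 0.9745 (lagging)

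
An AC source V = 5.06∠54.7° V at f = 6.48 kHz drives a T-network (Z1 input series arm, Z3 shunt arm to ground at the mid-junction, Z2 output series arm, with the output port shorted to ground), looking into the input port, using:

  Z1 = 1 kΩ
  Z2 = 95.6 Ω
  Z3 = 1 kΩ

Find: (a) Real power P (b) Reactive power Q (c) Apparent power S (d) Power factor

Step 1 — Angular frequency: ω = 2π·f = 2π·6480 = 4.072e+04 rad/s.
Step 2 — Component impedances:
  Z1: Z = R = 1000 Ω
  Z2: Z = R = 95.6 Ω
  Z3: Z = R = 1000 Ω
Step 3 — With the output port shorted to ground, the output series arm Z2 runs from the junction to ground; the shunt arm Z3 also runs from the junction to ground. They appear in parallel: Z3 || Z2 = 87.26 Ω.
Step 4 — Series with input arm Z1: Z_in = Z1 + (Z3 || Z2) = 1087 Ω = 1087∠0.0° Ω.
Step 5 — Source phasor: V = 5.06∠54.7° V = 2.924 + j4.13 V.
Step 6 — Current: I = V / Z = 0.002689 + j0.003798 A = 0.004654∠54.7° A.
Step 7 — Complex power: S = V·I* = 0.02355 VA.
Step 8 — Real power: P = Re(S) = 0.02355 W.
Step 9 — Reactive power: Q = Im(S) = 0 VAR.
Step 10 — Apparent power: |S| = 0.02355 VA.
Step 11 — Power factor: PF = P/|S| = 1 (unity).

(a) P = 0.02355 W  (b) Q = 0 VAR  (c) S = 0.02355 VA  (d) PF = 1 (unity)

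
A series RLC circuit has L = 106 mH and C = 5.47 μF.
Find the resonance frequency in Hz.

Step 1 — Resonance condition Im(Z)=0 gives ω₀ = 1/√(LC).
Step 2 — ω₀ = 1/√(0.106·5.47e-06) = 1313 rad/s.
Step 3 — f₀ = ω₀/(2π) = 209 Hz.

f₀ = 209 Hz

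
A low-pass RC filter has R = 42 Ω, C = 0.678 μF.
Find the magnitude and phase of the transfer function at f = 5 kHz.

Step 1 — Angular frequency: ω = 2π·5000 = 3.142e+04 rad/s.
Step 2 — Transfer function: H(jω) = 1/(1 + jωRC).
Step 3 — Denominator: 1 + jωRC = 1 + j·3.142e+04·42·6.78e-07 = 1 + j0.8946.
Step 4 — H = 0.5555 - j0.4969.
Step 5 — Magnitude: |H| = 0.7453 (-2.6 dB); phase: φ = -41.8°.

|H| = 0.7453 (-2.6 dB), φ = -41.8°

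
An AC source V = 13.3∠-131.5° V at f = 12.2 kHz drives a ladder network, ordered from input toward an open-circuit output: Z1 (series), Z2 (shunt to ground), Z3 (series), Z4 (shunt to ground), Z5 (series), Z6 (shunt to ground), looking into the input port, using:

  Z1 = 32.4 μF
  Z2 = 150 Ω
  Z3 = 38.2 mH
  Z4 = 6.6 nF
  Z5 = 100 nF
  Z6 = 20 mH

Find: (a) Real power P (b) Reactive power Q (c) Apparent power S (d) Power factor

Step 1 — Angular frequency: ω = 2π·f = 2π·1.22e+04 = 7.665e+04 rad/s.
Step 2 — Component impedances:
  Z1: Z = 1/(jωC) = -j/(ω·C) = 0 - j0.4026 Ω
  Z2: Z = R = 150 Ω
  Z3: Z = jωL = j·7.665e+04·0.0382 = 0 + j2928 Ω
  Z4: Z = 1/(jωC) = -j/(ω·C) = 0 - j1977 Ω
  Z5: Z = 1/(jωC) = -j/(ω·C) = 0 - j130.5 Ω
  Z6: Z = jωL = j·7.665e+04·0.02 = 0 + j1533 Ω
Step 3 — Ladder network (open output): work backward from the far end, alternating series and parallel combinations. Z_in = 149.9 + j2.496 Ω = 150∠1.0° Ω.
Step 4 — Source phasor: V = 13.3∠-131.5° V = -8.813 - j9.961 V.
Step 5 — Current: I = V / Z = -0.05986 - j0.06544 A = 0.08869∠-132.5° A.
Step 6 — Complex power: S = V·I* = 1.179 + j0.01963 VA.
Step 7 — Real power: P = Re(S) = 1.179 W.
Step 8 — Reactive power: Q = Im(S) = 0.01963 VAR.
Step 9 — Apparent power: |S| = 1.18 VA.
Step 10 — Power factor: PF = P/|S| = 0.9999 (lagging).

(a) P = 1.179 W  (b) Q = 0.01963 VAR  (c) S = 1.18 VA  (d) PF = 0.9999 (lagging)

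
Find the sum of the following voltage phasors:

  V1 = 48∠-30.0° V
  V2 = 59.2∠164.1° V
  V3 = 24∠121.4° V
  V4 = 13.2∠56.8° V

Step 1 — Convert each phasor to rectangular form:
  V1 = 48·(cos(-30.0°) + j·sin(-30.0°)) = 41.57 - j24 V
  V2 = 59.2·(cos(164.1°) + j·sin(164.1°)) = -56.94 + j16.22 V
  V3 = 24·(cos(121.4°) + j·sin(121.4°)) = -12.5 + j20.49 V
  V4 = 13.2·(cos(56.8°) + j·sin(56.8°)) = 7.228 + j11.05 V
Step 2 — Sum components: V_total = -20.64 + j23.75 V.
Step 3 — Convert to polar: |V_total| = 31.47 V, ∠V_total = 131.0°.

V_total = 31.47∠131.0° V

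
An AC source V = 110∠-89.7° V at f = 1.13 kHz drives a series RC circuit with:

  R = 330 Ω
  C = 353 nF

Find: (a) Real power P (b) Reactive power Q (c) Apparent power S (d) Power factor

Step 1 — Angular frequency: ω = 2π·f = 2π·1130 = 7100 rad/s.
Step 2 — Component impedances:
  R: Z = R = 330 Ω
  C: Z = 1/(jωC) = -j/(ω·C) = 0 - j399 Ω
Step 3 — Series combination: Z_total = R + C = 330 - j399 Ω = 517.8∠-50.4° Ω.
Step 4 — Source phasor: V = 110∠-89.7° V = 0.576 - j110 V.
Step 5 — Current: I = V / Z = 0.1644 - j0.1345 A = 0.2124∠-39.3° A.
Step 6 — Complex power: S = V·I* = 14.89 - j18.01 VA.
Step 7 — Real power: P = Re(S) = 14.89 W.
Step 8 — Reactive power: Q = Im(S) = -18.01 VAR.
Step 9 — Apparent power: |S| = 23.37 VA.
Step 10 — Power factor: PF = P/|S| = 0.6373 (leading).

(a) P = 14.89 W  (b) Q = -18.01 VAR  (c) S = 23.37 VA  (d) PF = 0.6373 (leading)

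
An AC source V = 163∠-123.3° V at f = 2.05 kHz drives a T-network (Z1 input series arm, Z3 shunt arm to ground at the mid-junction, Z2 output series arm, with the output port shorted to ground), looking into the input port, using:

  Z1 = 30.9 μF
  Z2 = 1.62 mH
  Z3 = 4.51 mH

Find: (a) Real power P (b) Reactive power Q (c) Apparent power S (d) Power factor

Step 1 — Angular frequency: ω = 2π·f = 2π·2050 = 1.288e+04 rad/s.
Step 2 — Component impedances:
  Z1: Z = 1/(jωC) = -j/(ω·C) = 0 - j2.513 Ω
  Z2: Z = jωL = j·1.288e+04·0.00162 = 0 + j20.87 Ω
  Z3: Z = jωL = j·1.288e+04·0.00451 = 0 + j58.09 Ω
Step 3 — With the output port shorted to ground, the output series arm Z2 runs from the junction to ground; the shunt arm Z3 also runs from the junction to ground. They appear in parallel: Z3 || Z2 = 0 + j15.35 Ω.
Step 4 — Series with input arm Z1: Z_in = Z1 + (Z3 || Z2) = 0 + j12.84 Ω = 12.84∠90.0° Ω.
Step 5 — Source phasor: V = 163∠-123.3° V = -89.49 - j136.2 V.
Step 6 — Current: I = V / Z = -10.61 + j6.97 A = 12.7∠146.7° A.
Step 7 — Complex power: S = V·I* = 0 + j2069 VA.
Step 8 — Real power: P = Re(S) = 0 W.
Step 9 — Reactive power: Q = Im(S) = 2069 VAR.
Step 10 — Apparent power: |S| = 2069 VA.
Step 11 — Power factor: PF = P/|S| = 0 (lagging).

(a) P = 0 W  (b) Q = 2069 VAR  (c) S = 2069 VA  (d) PF = 0 (lagging)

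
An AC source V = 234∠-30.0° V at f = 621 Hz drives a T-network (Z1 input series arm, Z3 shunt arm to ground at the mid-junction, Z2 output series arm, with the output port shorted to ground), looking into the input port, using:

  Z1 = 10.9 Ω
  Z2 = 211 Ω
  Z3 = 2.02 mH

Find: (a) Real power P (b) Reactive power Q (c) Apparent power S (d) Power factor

Step 1 — Angular frequency: ω = 2π·f = 2π·621 = 3902 rad/s.
Step 2 — Component impedances:
  Z1: Z = R = 10.9 Ω
  Z2: Z = R = 211 Ω
  Z3: Z = jωL = j·3902·0.00202 = 0 + j7.882 Ω
Step 3 — With the output port shorted to ground, the output series arm Z2 runs from the junction to ground; the shunt arm Z3 also runs from the junction to ground. They appear in parallel: Z3 || Z2 = 0.294 + j7.871 Ω.
Step 4 — Series with input arm Z1: Z_in = Z1 + (Z3 || Z2) = 11.19 + j7.871 Ω = 13.68∠35.1° Ω.
Step 5 — Source phasor: V = 234∠-30.0° V = 202.6 - j117 V.
Step 6 — Current: I = V / Z = 7.197 - j15.51 A = 17.1∠-65.1° A.
Step 7 — Complex power: S = V·I* = 3273 + j2302 VA.
Step 8 — Real power: P = Re(S) = 3273 W.
Step 9 — Reactive power: Q = Im(S) = 2302 VAR.
Step 10 — Apparent power: |S| = 4001 VA.
Step 11 — Power factor: PF = P/|S| = 0.818 (lagging).

(a) P = 3273 W  (b) Q = 2302 VAR  (c) S = 4001 VA  (d) PF = 0.818 (lagging)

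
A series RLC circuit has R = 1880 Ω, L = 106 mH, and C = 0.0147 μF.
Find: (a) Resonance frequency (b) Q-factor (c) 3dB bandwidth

Step 1 — Resonance condition Im(Z)=0 gives ω₀ = 1/√(LC).
Step 2 — ω₀ = 1/√(0.106·1.47e-08) = 2.533e+04 rad/s.
Step 3 — f₀ = ω₀/(2π) = 4032 Hz.
Step 4 — Series Q: Q = ω₀L/R = 2.533e+04·0.106/1880 = 1.428.
Step 5 — 3dB bandwidth: Δω = ω₀/Q = 1.774e+04 rad/s; BW = Δω/(2π) = 2823 Hz.

(a) f₀ = 4032 Hz  (b) Q = 1.428  (c) BW = 2823 Hz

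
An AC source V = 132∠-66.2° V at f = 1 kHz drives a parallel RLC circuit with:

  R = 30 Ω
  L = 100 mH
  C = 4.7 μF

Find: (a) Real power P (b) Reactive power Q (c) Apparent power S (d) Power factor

Step 1 — Angular frequency: ω = 2π·f = 2π·1000 = 6283 rad/s.
Step 2 — Component impedances:
  R: Z = R = 30 Ω
  L: Z = jωL = j·6283·0.1 = 0 + j628.3 Ω
  C: Z = 1/(jωC) = -j/(ω·C) = 0 - j33.86 Ω
Step 3 — Parallel combination: 1/Z_total = 1/R + 1/L + 1/C; Z_total = 17.62 - j14.77 Ω = 22.99∠-40.0° Ω.
Step 4 — Source phasor: V = 132∠-66.2° V = 53.27 - j120.8 V.
Step 5 — Current: I = V / Z = 5.15 - j2.538 A = 5.741∠-26.2° A.
Step 6 — Complex power: S = V·I* = 580.8 - j486.8 VA.
Step 7 — Real power: P = Re(S) = 580.8 W.
Step 8 — Reactive power: Q = Im(S) = -486.8 VAR.
Step 9 — Apparent power: |S| = 757.8 VA.
Step 10 — Power factor: PF = P/|S| = 0.7664 (leading).

(a) P = 580.8 W  (b) Q = -486.8 VAR  (c) S = 757.8 VA  (d) PF = 0.7664 (leading)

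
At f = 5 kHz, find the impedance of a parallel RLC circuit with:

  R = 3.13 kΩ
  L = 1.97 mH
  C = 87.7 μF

Step 1 — Angular frequency: ω = 2π·f = 2π·5000 = 3.142e+04 rad/s.
Step 2 — Component impedances:
  R: Z = R = 3130 Ω
  L: Z = jωL = j·3.142e+04·0.00197 = 0 + j61.89 Ω
  C: Z = 1/(jωC) = -j/(ω·C) = 0 - j0.363 Ω
Step 3 — Parallel combination: 1/Z_total = 1/R + 1/L + 1/C; Z_total = 4.259e-05 - j0.3651 Ω = 0.3651∠-90.0° Ω.

Z = 4.259e-05 - j0.3651 Ω = 0.3651∠-90.0° Ω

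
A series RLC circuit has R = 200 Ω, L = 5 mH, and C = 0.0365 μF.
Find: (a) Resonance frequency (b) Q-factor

Step 1 — Resonance condition Im(Z)=0 gives ω₀ = 1/√(LC).
Step 2 — ω₀ = 1/√(0.005·3.65e-08) = 7.402e+04 rad/s.
Step 3 — f₀ = ω₀/(2π) = 1.178e+04 Hz.
Step 4 — Series Q: Q = ω₀L/R = 7.402e+04·0.005/200 = 1.851.

(a) f₀ = 1.178e+04 Hz  (b) Q = 1.851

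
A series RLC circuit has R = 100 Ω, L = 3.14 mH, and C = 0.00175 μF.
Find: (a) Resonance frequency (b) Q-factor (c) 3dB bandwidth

Step 1 — Resonance: ω₀ = 1/√(LC) = 1/√(0.00314·1.75e-09) = 4.266e+05 rad/s.
Step 2 — f₀ = ω₀/(2π) = 6.789e+04 Hz.
Step 3 — Series Q: Q = ω₀L/R = 4.266e+05·0.00314/100 = 13.4.
Step 4 — Bandwidth: Δω = ω₀/Q = 3.185e+04 rad/s; BW = Δω/(2π) = 5069 Hz.

(a) f₀ = 6.789e+04 Hz  (b) Q = 13.4  (c) BW = 5069 Hz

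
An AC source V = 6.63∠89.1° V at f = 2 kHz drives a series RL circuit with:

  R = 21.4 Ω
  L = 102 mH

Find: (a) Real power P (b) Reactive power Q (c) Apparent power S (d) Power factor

Step 1 — Angular frequency: ω = 2π·f = 2π·2000 = 1.257e+04 rad/s.
Step 2 — Component impedances:
  R: Z = R = 21.4 Ω
  L: Z = jωL = j·1.257e+04·0.102 = 0 + j1282 Ω
Step 3 — Series combination: Z_total = R + L = 21.4 + j1282 Ω = 1282∠89.0° Ω.
Step 4 — Source phasor: V = 6.63∠89.1° V = 0.1041 + j6.629 V.
Step 5 — Current: I = V / Z = 0.005172 + j5.1e-06 A = 0.005172∠0.1° A.
Step 6 — Complex power: S = V·I* = 0.0005724 + j0.03428 VA.
Step 7 — Real power: P = Re(S) = 0.0005724 W.
Step 8 — Reactive power: Q = Im(S) = 0.03428 VAR.
Step 9 — Apparent power: |S| = 0.03429 VA.
Step 10 — Power factor: PF = P/|S| = 0.01669 (lagging).

(a) P = 0.0005724 W  (b) Q = 0.03428 VAR  (c) S = 0.03429 VA  (d) PF = 0.01669 (lagging)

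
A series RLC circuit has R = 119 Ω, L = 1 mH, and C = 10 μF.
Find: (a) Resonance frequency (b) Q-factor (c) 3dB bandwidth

Step 1 — Resonance condition Im(Z)=0 gives ω₀ = 1/√(LC).
Step 2 — ω₀ = 1/√(0.001·1e-05) = 1e+04 rad/s.
Step 3 — f₀ = ω₀/(2π) = 1592 Hz.
Step 4 — Series Q: Q = ω₀L/R = 1e+04·0.001/119 = 0.08403.
Step 5 — 3dB bandwidth: Δω = ω₀/Q = 1.19e+05 rad/s; BW = Δω/(2π) = 1.894e+04 Hz.

(a) f₀ = 1592 Hz  (b) Q = 0.08403  (c) BW = 1.894e+04 Hz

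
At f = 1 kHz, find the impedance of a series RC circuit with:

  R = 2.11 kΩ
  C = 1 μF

Step 1 — Angular frequency: ω = 2π·f = 2π·1000 = 6283 rad/s.
Step 2 — Component impedances:
  R: Z = R = 2110 Ω
  C: Z = 1/(jωC) = -j/(ω·C) = 0 - j159.2 Ω
Step 3 — Series combination: Z_total = R + C = 2110 - j159.2 Ω = 2116∠-4.3° Ω.

Z = 2110 - j159.2 Ω = 2116∠-4.3° Ω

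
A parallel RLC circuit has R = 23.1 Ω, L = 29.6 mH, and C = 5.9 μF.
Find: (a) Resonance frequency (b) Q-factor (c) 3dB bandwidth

Step 1 — Resonance: ω₀ = 1/√(LC) = 1/√(0.0296·5.9e-06) = 2393 rad/s.
Step 2 — f₀ = ω₀/(2π) = 380.8 Hz.
Step 3 — Parallel Q: Q = R/(ω₀L) = 23.1/(2393·0.0296) = 0.3261.
Step 4 — Bandwidth: Δω = ω₀/Q = 7337 rad/s; BW = Δω/(2π) = 1168 Hz.

(a) f₀ = 380.8 Hz  (b) Q = 0.3261  (c) BW = 1168 Hz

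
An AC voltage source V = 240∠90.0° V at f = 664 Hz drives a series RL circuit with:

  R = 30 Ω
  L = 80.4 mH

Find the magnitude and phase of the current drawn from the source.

Step 1 — Angular frequency: ω = 2π·f = 2π·664 = 4172 rad/s.
Step 2 — Component impedances:
  R: Z = R = 30 Ω
  L: Z = jωL = j·4172·0.0804 = 0 + j335.4 Ω
Step 3 — Series combination: Z_total = R + L = 30 + j335.4 Ω = 336.8∠84.9° Ω.
Step 4 — Source phasor: V = 240∠90.0° V = 0 + j240 V.
Step 5 — Ohm's law: I = V / Z_total = (0 + j240) / (30 + j335.4) = 0.7098 + j0.06348 A.
Step 6 — Convert to polar: |I| = 0.7127 A, ∠I = 5.1°.

I = 0.7127∠5.1° A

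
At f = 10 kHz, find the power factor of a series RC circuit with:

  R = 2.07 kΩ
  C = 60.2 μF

Step 1 — Angular frequency: ω = 2π·f = 2π·1e+04 = 6.283e+04 rad/s.
Step 2 — Component impedances:
  R: Z = R = 2070 Ω
  C: Z = 1/(jωC) = -j/(ω·C) = 0 - j0.2644 Ω
Step 3 — Series combination: Z_total = R + C = 2070 - j0.2644 Ω = 2070∠-0.0° Ω.
Step 4 — Power factor: PF = cos(φ) = Re(Z)/|Z| = 2070/2070 = 1.
Step 5 — Type: Im(Z) = -0.2644 ⇒ leading (phase φ = -0.0°).

PF = 1 (leading, φ = -0.0°)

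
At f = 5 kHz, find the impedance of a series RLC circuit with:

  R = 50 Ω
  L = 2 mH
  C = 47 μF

Step 1 — Angular frequency: ω = 2π·f = 2π·5000 = 3.142e+04 rad/s.
Step 2 — Component impedances:
  R: Z = R = 50 Ω
  L: Z = jωL = j·3.142e+04·0.002 = 0 + j62.83 Ω
  C: Z = 1/(jωC) = -j/(ω·C) = 0 - j0.6773 Ω
Step 3 — Series combination: Z_total = R + L + C = 50 + j62.15 Ω = 79.77∠51.2° Ω.

Z = 50 + j62.15 Ω = 79.77∠51.2° Ω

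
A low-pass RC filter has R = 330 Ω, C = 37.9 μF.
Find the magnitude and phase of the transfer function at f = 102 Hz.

Step 1 — Angular frequency: ω = 2π·102 = 640.9 rad/s.
Step 2 — Transfer function: H(jω) = 1/(1 + jωRC).
Step 3 — Denominator: 1 + jωRC = 1 + j·640.9·330·3.79e-05 = 1 + j8.016.
Step 4 — H = 0.01533 - j0.1228.
Step 5 — Magnitude: |H| = 0.1238 (-18.1 dB); phase: φ = -82.9°.

|H| = 0.1238 (-18.1 dB), φ = -82.9°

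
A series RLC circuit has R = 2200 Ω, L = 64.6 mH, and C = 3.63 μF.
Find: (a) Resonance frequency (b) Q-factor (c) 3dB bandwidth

Step 1 — Resonance condition Im(Z)=0 gives ω₀ = 1/√(LC).
Step 2 — ω₀ = 1/√(0.0646·3.63e-06) = 2065 rad/s.
Step 3 — f₀ = ω₀/(2π) = 328.7 Hz.
Step 4 — Series Q: Q = ω₀L/R = 2065·0.0646/2200 = 0.06064.
Step 5 — 3dB bandwidth: Δω = ω₀/Q = 3.406e+04 rad/s; BW = Δω/(2π) = 5420 Hz.

(a) f₀ = 328.7 Hz  (b) Q = 0.06064  (c) BW = 5420 Hz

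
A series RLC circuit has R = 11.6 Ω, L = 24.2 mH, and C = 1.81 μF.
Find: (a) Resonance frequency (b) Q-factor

Step 1 — Resonance condition Im(Z)=0 gives ω₀ = 1/√(LC).
Step 2 — ω₀ = 1/√(0.0242·1.81e-06) = 4778 rad/s.
Step 3 — f₀ = ω₀/(2π) = 760.5 Hz.
Step 4 — Series Q: Q = ω₀L/R = 4778·0.0242/11.6 = 9.968.

(a) f₀ = 760.5 Hz  (b) Q = 9.968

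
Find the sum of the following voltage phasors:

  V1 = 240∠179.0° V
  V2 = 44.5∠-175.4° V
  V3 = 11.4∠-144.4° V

Step 1 — Convert each phasor to rectangular form:
  V1 = 240·(cos(179.0°) + j·sin(179.0°)) = -240 + j4.189 V
  V2 = 44.5·(cos(-175.4°) + j·sin(-175.4°)) = -44.36 - j3.569 V
  V3 = 11.4·(cos(-144.4°) + j·sin(-144.4°)) = -9.269 - j6.636 V
Step 2 — Sum components: V_total = -293.6 - j6.016 V.
Step 3 — Convert to polar: |V_total| = 293.7 V, ∠V_total = -178.8°.

V_total = 293.7∠-178.8° V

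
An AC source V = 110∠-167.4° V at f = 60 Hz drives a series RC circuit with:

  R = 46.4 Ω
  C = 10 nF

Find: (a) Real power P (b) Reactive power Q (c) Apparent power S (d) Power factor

Step 1 — Angular frequency: ω = 2π·f = 2π·60 = 377 rad/s.
Step 2 — Component impedances:
  R: Z = R = 46.4 Ω
  C: Z = 1/(jωC) = -j/(ω·C) = 0 - j2.653e+05 Ω
Step 3 — Series combination: Z_total = R + C = 46.4 - j2.653e+05 Ω = 2.653e+05∠-90.0° Ω.
Step 4 — Source phasor: V = 110∠-167.4° V = -107.4 - j24 V.
Step 5 — Current: I = V / Z = 9.039e-05 - j0.0004047 A = 0.0004147∠-77.4° A.
Step 6 — Complex power: S = V·I* = 7.979e-06 - j0.04562 VA.
Step 7 — Real power: P = Re(S) = 7.979e-06 W.
Step 8 — Reactive power: Q = Im(S) = -0.04562 VAR.
Step 9 — Apparent power: |S| = 0.04562 VA.
Step 10 — Power factor: PF = P/|S| = 0.0001749 (leading).

(a) P = 7.979e-06 W  (b) Q = -0.04562 VAR  (c) S = 0.04562 VA  (d) PF = 0.0001749 (leading)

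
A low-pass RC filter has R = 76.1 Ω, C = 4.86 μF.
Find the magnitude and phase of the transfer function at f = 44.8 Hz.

Step 1 — Angular frequency: ω = 2π·44.8 = 281.5 rad/s.
Step 2 — Transfer function: H(jω) = 1/(1 + jωRC).
Step 3 — Denominator: 1 + jωRC = 1 + j·281.5·76.1·4.86e-06 = 1 + j0.1041.
Step 4 — H = 0.9893 - j0.103.
Step 5 — Magnitude: |H| = 0.9946 (-0.0 dB); phase: φ = -5.9°.

|H| = 0.9946 (-0.0 dB), φ = -5.9°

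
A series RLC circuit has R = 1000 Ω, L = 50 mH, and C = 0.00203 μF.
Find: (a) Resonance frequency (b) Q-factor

Step 1 — Resonance condition Im(Z)=0 gives ω₀ = 1/√(LC).
Step 2 — ω₀ = 1/√(0.05·2.03e-09) = 9.926e+04 rad/s.
Step 3 — f₀ = ω₀/(2π) = 1.58e+04 Hz.
Step 4 — Series Q: Q = ω₀L/R = 9.926e+04·0.05/1000 = 4.963.

(a) f₀ = 1.58e+04 Hz  (b) Q = 4.963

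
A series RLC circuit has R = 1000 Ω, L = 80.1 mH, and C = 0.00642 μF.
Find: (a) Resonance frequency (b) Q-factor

Step 1 — Resonance condition Im(Z)=0 gives ω₀ = 1/√(LC).
Step 2 — ω₀ = 1/√(0.0801·6.42e-09) = 4.41e+04 rad/s.
Step 3 — f₀ = ω₀/(2π) = 7018 Hz.
Step 4 — Series Q: Q = ω₀L/R = 4.41e+04·0.0801/1000 = 3.532.

(a) f₀ = 7018 Hz  (b) Q = 3.532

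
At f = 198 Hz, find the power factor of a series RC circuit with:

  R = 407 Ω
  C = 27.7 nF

Step 1 — Angular frequency: ω = 2π·f = 2π·198 = 1244 rad/s.
Step 2 — Component impedances:
  R: Z = R = 407 Ω
  C: Z = 1/(jωC) = -j/(ω·C) = 0 - j2.902e+04 Ω
Step 3 — Series combination: Z_total = R + C = 407 - j2.902e+04 Ω = 2.902e+04∠-89.2° Ω.
Step 4 — Power factor: PF = cos(φ) = Re(Z)/|Z| = 407/2.902e+04 = 0.01402.
Step 5 — Type: Im(Z) = -2.902e+04 ⇒ leading (phase φ = -89.2°).

PF = 0.01402 (leading, φ = -89.2°)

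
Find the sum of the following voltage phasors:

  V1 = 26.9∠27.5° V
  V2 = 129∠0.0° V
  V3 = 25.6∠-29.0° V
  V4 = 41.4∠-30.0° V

Step 1 — Convert each phasor to rectangular form:
  V1 = 26.9·(cos(27.5°) + j·sin(27.5°)) = 23.86 + j12.42 V
  V2 = 129·(cos(0.0°) + j·sin(0.0°)) = 129 V
  V3 = 25.6·(cos(-29.0°) + j·sin(-29.0°)) = 22.39 - j12.41 V
  V4 = 41.4·(cos(-30.0°) + j·sin(-30.0°)) = 35.85 - j20.7 V
Step 2 — Sum components: V_total = 211.1 - j20.69 V.
Step 3 — Convert to polar: |V_total| = 212.1 V, ∠V_total = -5.6°.

V_total = 212.1∠-5.6° V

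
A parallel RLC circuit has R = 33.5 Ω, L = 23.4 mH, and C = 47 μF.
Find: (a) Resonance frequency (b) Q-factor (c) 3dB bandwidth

Step 1 — Resonance: ω₀ = 1/√(LC) = 1/√(0.0234·4.7e-05) = 953.5 rad/s.
Step 2 — f₀ = ω₀/(2π) = 151.8 Hz.
Step 3 — Parallel Q: Q = R/(ω₀L) = 33.5/(953.5·0.0234) = 1.501.
Step 4 — Bandwidth: Δω = ω₀/Q = 635.1 rad/s; BW = Δω/(2π) = 101.1 Hz.

(a) f₀ = 151.8 Hz  (b) Q = 1.501  (c) BW = 101.1 Hz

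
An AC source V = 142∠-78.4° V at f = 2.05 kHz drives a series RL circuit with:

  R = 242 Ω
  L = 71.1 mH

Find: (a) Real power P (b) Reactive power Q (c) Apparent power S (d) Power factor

Step 1 — Angular frequency: ω = 2π·f = 2π·2050 = 1.288e+04 rad/s.
Step 2 — Component impedances:
  R: Z = R = 242 Ω
  L: Z = jωL = j·1.288e+04·0.0711 = 0 + j915.8 Ω
Step 3 — Series combination: Z_total = R + L = 242 + j915.8 Ω = 947.2∠75.2° Ω.
Step 4 — Source phasor: V = 142∠-78.4° V = 28.55 - j139.1 V.
Step 5 — Current: I = V / Z = -0.1343 - j0.06666 A = 0.1499∠-153.6° A.
Step 6 — Complex power: S = V·I* = 5.438 + j20.58 VA.
Step 7 — Real power: P = Re(S) = 5.438 W.
Step 8 — Reactive power: Q = Im(S) = 20.58 VAR.
Step 9 — Apparent power: |S| = 21.29 VA.
Step 10 — Power factor: PF = P/|S| = 0.2555 (lagging).

(a) P = 5.438 W  (b) Q = 20.58 VAR  (c) S = 21.29 VA  (d) PF = 0.2555 (lagging)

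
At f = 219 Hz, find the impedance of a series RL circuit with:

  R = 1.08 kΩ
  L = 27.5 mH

Step 1 — Angular frequency: ω = 2π·f = 2π·219 = 1376 rad/s.
Step 2 — Component impedances:
  R: Z = R = 1080 Ω
  L: Z = jωL = j·1376·0.0275 = 0 + j37.84 Ω
Step 3 — Series combination: Z_total = R + L = 1080 + j37.84 Ω = 1081∠2.0° Ω.

Z = 1080 + j37.84 Ω = 1081∠2.0° Ω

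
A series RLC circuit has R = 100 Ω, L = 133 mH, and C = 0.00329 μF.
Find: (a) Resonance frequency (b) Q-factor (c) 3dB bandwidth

Step 1 — Resonance condition Im(Z)=0 gives ω₀ = 1/√(LC).
Step 2 — ω₀ = 1/√(0.133·3.29e-09) = 4.781e+04 rad/s.
Step 3 — f₀ = ω₀/(2π) = 7608 Hz.
Step 4 — Series Q: Q = ω₀L/R = 4.781e+04·0.133/100 = 63.58.
Step 5 — 3dB bandwidth: Δω = ω₀/Q = 751.9 rad/s; BW = Δω/(2π) = 119.7 Hz.

(a) f₀ = 7608 Hz  (b) Q = 63.58  (c) BW = 119.7 Hz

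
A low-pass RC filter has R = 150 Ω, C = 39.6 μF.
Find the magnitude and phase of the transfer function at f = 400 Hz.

Step 1 — Angular frequency: ω = 2π·400 = 2513 rad/s.
Step 2 — Transfer function: H(jω) = 1/(1 + jωRC).
Step 3 — Denominator: 1 + jωRC = 1 + j·2513·150·3.96e-05 = 1 + j14.93.
Step 4 — H = 0.004467 - j0.06669.
Step 5 — Magnitude: |H| = 0.06683 (-23.5 dB); phase: φ = -86.2°.

|H| = 0.06683 (-23.5 dB), φ = -86.2°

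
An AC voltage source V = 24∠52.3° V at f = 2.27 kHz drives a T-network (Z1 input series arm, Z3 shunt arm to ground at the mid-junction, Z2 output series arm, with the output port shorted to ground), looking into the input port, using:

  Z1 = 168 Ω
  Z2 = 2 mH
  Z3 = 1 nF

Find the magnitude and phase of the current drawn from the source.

Step 1 — Angular frequency: ω = 2π·f = 2π·2270 = 1.426e+04 rad/s.
Step 2 — Component impedances:
  Z1: Z = R = 168 Ω
  Z2: Z = jωL = j·1.426e+04·0.002 = 0 + j28.53 Ω
  Z3: Z = 1/(jωC) = -j/(ω·C) = 0 - j7.011e+04 Ω
Step 3 — With the output port shorted to ground, the output series arm Z2 runs from the junction to ground; the shunt arm Z3 also runs from the junction to ground. They appear in parallel: Z3 || Z2 = 0 + j28.54 Ω.
Step 4 — Series with input arm Z1: Z_in = Z1 + (Z3 || Z2) = 168 + j28.54 Ω = 170.4∠9.6° Ω.
Step 5 — Source phasor: V = 24∠52.3° V = 14.68 + j18.99 V.
Step 6 — Ohm's law: I = V / Z_total = (14.68 + j18.99) / (168 + j28.54) = 0.1036 + j0.09544 A.
Step 7 — Convert to polar: |I| = 0.1408 A, ∠I = 42.7°.

I = 0.1408∠42.7° A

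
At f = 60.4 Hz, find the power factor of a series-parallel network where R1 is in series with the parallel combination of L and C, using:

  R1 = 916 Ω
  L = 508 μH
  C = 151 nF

Step 1 — Angular frequency: ω = 2π·f = 2π·60.4 = 379.5 rad/s.
Step 2 — Component impedances:
  R1: Z = R = 916 Ω
  L: Z = jωL = j·379.5·0.000508 = 0 + j0.1928 Ω
  C: Z = 1/(jωC) = -j/(ω·C) = 0 - j1.745e+04 Ω
Step 3 — Parallel branch: L || C = 1/(1/L + 1/C) = 0 + j0.1928 Ω.
Step 4 — Series with R1: Z_total = R1 + (L || C) = 916 + j0.1928 Ω = 916∠0.0° Ω.
Step 5 — Power factor: PF = cos(φ) = Re(Z)/|Z| = 916/916 = 1.
Step 6 — Type: Im(Z) = 0.1928 ⇒ lagging (phase φ = 0.0°).

PF = 1 (lagging, φ = 0.0°)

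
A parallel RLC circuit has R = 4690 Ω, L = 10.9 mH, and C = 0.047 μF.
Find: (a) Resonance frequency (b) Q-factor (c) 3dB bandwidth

Step 1 — Resonance: ω₀ = 1/√(LC) = 1/√(0.0109·4.7e-08) = 4.418e+04 rad/s.
Step 2 — f₀ = ω₀/(2π) = 7032 Hz.
Step 3 — Parallel Q: Q = R/(ω₀L) = 4690/(4.418e+04·0.0109) = 9.739.
Step 4 — Bandwidth: Δω = ω₀/Q = 4537 rad/s; BW = Δω/(2π) = 722 Hz.

(a) f₀ = 7032 Hz  (b) Q = 9.739  (c) BW = 722 Hz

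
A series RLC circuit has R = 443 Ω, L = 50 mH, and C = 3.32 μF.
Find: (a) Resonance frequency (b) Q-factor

Step 1 — Resonance condition Im(Z)=0 gives ω₀ = 1/√(LC).
Step 2 — ω₀ = 1/√(0.05·3.32e-06) = 2454 rad/s.
Step 3 — f₀ = ω₀/(2π) = 390.6 Hz.
Step 4 — Series Q: Q = ω₀L/R = 2454·0.05/443 = 0.277.

(a) f₀ = 390.6 Hz  (b) Q = 0.277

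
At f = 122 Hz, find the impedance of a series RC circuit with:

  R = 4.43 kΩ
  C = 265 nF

Step 1 — Angular frequency: ω = 2π·f = 2π·122 = 766.5 rad/s.
Step 2 — Component impedances:
  R: Z = R = 4430 Ω
  C: Z = 1/(jωC) = -j/(ω·C) = 0 - j4923 Ω
Step 3 — Series combination: Z_total = R + C = 4430 - j4923 Ω = 6623∠-48.0° Ω.

Z = 4430 - j4923 Ω = 6623∠-48.0° Ω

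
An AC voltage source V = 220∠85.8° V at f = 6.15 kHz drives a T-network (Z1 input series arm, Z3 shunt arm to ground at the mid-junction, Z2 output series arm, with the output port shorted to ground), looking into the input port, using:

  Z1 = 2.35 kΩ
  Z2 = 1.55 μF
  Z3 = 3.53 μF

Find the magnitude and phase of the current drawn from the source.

Step 1 — Angular frequency: ω = 2π·f = 2π·6150 = 3.864e+04 rad/s.
Step 2 — Component impedances:
  Z1: Z = R = 2350 Ω
  Z2: Z = 1/(jωC) = -j/(ω·C) = 0 - j16.7 Ω
  Z3: Z = 1/(jωC) = -j/(ω·C) = 0 - j7.331 Ω
Step 3 — With the output port shorted to ground, the output series arm Z2 runs from the junction to ground; the shunt arm Z3 also runs from the junction to ground. They appear in parallel: Z3 || Z2 = 0 - j5.094 Ω.
Step 4 — Series with input arm Z1: Z_in = Z1 + (Z3 || Z2) = 2350 - j5.094 Ω = 2350∠-0.1° Ω.
Step 5 — Source phasor: V = 220∠85.8° V = 16.11 + j219.4 V.
Step 6 — Ohm's law: I = V / Z_total = (16.11 + j219.4) / (2350 - j5.094) = 0.006654 + j0.09338 A.
Step 7 — Convert to polar: |I| = 0.09362 A, ∠I = 85.9°.

I = 0.09362∠85.9° A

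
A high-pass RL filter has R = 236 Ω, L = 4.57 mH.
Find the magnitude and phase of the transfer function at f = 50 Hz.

Step 1 — Angular frequency: ω = 2π·50 = 314.2 rad/s.
Step 2 — Transfer function: H(jω) = jωL/(R + jωL).
Step 3 — Numerator jωL = j·1.436; denominator R + jωL = 236 + j1.436.
Step 4 — H = 3.701e-05 + j0.006083.
Step 5 — Magnitude: |H| = 0.006083 (-44.3 dB); phase: φ = 89.7°.

|H| = 0.006083 (-44.3 dB), φ = 89.7°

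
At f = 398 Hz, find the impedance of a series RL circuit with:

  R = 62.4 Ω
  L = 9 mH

Step 1 — Angular frequency: ω = 2π·f = 2π·398 = 2501 rad/s.
Step 2 — Component impedances:
  R: Z = R = 62.4 Ω
  L: Z = jωL = j·2501·0.009 = 0 + j22.51 Ω
Step 3 — Series combination: Z_total = R + L = 62.4 + j22.51 Ω = 66.33∠19.8° Ω.

Z = 62.4 + j22.51 Ω = 66.33∠19.8° Ω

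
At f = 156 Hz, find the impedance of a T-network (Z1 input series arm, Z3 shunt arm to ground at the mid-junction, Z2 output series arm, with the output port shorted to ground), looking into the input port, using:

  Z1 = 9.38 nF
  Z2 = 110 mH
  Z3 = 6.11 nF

Step 1 — Angular frequency: ω = 2π·f = 2π·156 = 980.2 rad/s.
Step 2 — Component impedances:
  Z1: Z = 1/(jωC) = -j/(ω·C) = 0 - j1.088e+05 Ω
  Z2: Z = jωL = j·980.2·0.11 = 0 + j107.8 Ω
  Z3: Z = 1/(jωC) = -j/(ω·C) = 0 - j1.67e+05 Ω
Step 3 — With the output port shorted to ground, the output series arm Z2 runs from the junction to ground; the shunt arm Z3 also runs from the junction to ground. They appear in parallel: Z3 || Z2 = 0 + j107.9 Ω.
Step 4 — Series with input arm Z1: Z_in = Z1 + (Z3 || Z2) = 0 - j1.087e+05 Ω = 1.087e+05∠-90.0° Ω.

Z = 0 - j1.087e+05 Ω = 1.087e+05∠-90.0° Ω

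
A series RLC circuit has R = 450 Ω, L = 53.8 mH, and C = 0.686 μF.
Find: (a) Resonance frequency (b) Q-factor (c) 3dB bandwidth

Step 1 — Resonance condition Im(Z)=0 gives ω₀ = 1/√(LC).
Step 2 — ω₀ = 1/√(0.0538·6.86e-07) = 5205 rad/s.
Step 3 — f₀ = ω₀/(2π) = 828.5 Hz.
Step 4 — Series Q: Q = ω₀L/R = 5205·0.0538/450 = 0.6223.
Step 5 — 3dB bandwidth: Δω = ω₀/Q = 8364 rad/s; BW = Δω/(2π) = 1331 Hz.

(a) f₀ = 828.5 Hz  (b) Q = 0.6223  (c) BW = 1331 Hz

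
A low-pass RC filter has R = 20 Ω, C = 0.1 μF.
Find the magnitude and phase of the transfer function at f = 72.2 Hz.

Step 1 — Angular frequency: ω = 2π·72.2 = 453.6 rad/s.
Step 2 — Transfer function: H(jω) = 1/(1 + jωRC).
Step 3 — Denominator: 1 + jωRC = 1 + j·453.6·20·1e-07 = 1 + j0.0009073.
Step 4 — H = 1 - j0.0009073.
Step 5 — Magnitude: |H| = 1 (-0.0 dB); phase: φ = -0.1°.

|H| = 1 (-0.0 dB), φ = -0.1°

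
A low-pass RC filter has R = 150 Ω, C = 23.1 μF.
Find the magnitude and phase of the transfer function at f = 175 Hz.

Step 1 — Angular frequency: ω = 2π·175 = 1100 rad/s.
Step 2 — Transfer function: H(jω) = 1/(1 + jωRC).
Step 3 — Denominator: 1 + jωRC = 1 + j·1100·150·2.31e-05 = 1 + j3.81.
Step 4 — H = 0.06445 - j0.2456.
Step 5 — Magnitude: |H| = 0.2539 (-11.9 dB); phase: φ = -75.3°.

|H| = 0.2539 (-11.9 dB), φ = -75.3°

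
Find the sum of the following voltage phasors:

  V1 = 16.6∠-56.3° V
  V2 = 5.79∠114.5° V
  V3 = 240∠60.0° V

Step 1 — Convert each phasor to rectangular form:
  V1 = 16.6·(cos(-56.3°) + j·sin(-56.3°)) = 9.21 - j13.81 V
  V2 = 5.79·(cos(114.5°) + j·sin(114.5°)) = -2.401 + j5.269 V
  V3 = 240·(cos(60.0°) + j·sin(60.0°)) = 120 + j207.8 V
Step 2 — Sum components: V_total = 126.8 + j199.3 V.
Step 3 — Convert to polar: |V_total| = 236.2 V, ∠V_total = 57.5°.

V_total = 236.2∠57.5° V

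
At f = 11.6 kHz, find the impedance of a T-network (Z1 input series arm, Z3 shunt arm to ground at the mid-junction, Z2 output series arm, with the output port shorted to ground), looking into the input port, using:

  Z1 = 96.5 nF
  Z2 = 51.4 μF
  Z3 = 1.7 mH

Step 1 — Angular frequency: ω = 2π·f = 2π·1.16e+04 = 7.288e+04 rad/s.
Step 2 — Component impedances:
  Z1: Z = 1/(jωC) = -j/(ω·C) = 0 - j142.2 Ω
  Z2: Z = 1/(jωC) = -j/(ω·C) = 0 - j0.2669 Ω
  Z3: Z = jωL = j·7.288e+04·0.0017 = 0 + j123.9 Ω
Step 3 — With the output port shorted to ground, the output series arm Z2 runs from the junction to ground; the shunt arm Z3 also runs from the junction to ground. They appear in parallel: Z3 || Z2 = 0 - j0.2675 Ω.
Step 4 — Series with input arm Z1: Z_in = Z1 + (Z3 || Z2) = 0 - j142.4 Ω = 142.4∠-90.0° Ω.

Z = 0 - j142.4 Ω = 142.4∠-90.0° Ω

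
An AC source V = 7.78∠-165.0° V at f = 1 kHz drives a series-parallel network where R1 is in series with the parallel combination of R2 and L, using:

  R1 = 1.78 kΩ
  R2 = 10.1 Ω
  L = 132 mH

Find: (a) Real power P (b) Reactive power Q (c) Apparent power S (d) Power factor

Step 1 — Angular frequency: ω = 2π·f = 2π·1000 = 6283 rad/s.
Step 2 — Component impedances:
  R1: Z = R = 1780 Ω
  R2: Z = R = 10.1 Ω
  L: Z = jωL = j·6283·0.132 = 0 + j829.4 Ω
Step 3 — Parallel branch: R2 || L = 1/(1/R2 + 1/L) = 10.1 + j0.123 Ω.
Step 4 — Series with R1: Z_total = R1 + (R2 || L) = 1790 + j0.123 Ω = 1790∠0.0° Ω.
Step 5 — Source phasor: V = 7.78∠-165.0° V = -7.515 - j2.014 V.
Step 6 — Current: I = V / Z = -0.004198 - j0.001125 A = 0.004346∠-165.0° A.
Step 7 — Complex power: S = V·I* = 0.03381 + j2.323e-06 VA.
Step 8 — Real power: P = Re(S) = 0.03381 W.
Step 9 — Reactive power: Q = Im(S) = 2.323e-06 VAR.
Step 10 — Apparent power: |S| = 0.03381 VA.
Step 11 — Power factor: PF = P/|S| = 1 (lagging).

(a) P = 0.03381 W  (b) Q = 2.323e-06 VAR  (c) S = 0.03381 VA  (d) PF = 1 (lagging)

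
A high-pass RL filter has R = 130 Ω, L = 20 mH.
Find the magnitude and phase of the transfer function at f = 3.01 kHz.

Step 1 — Angular frequency: ω = 2π·3010 = 1.891e+04 rad/s.
Step 2 — Transfer function: H(jω) = jωL/(R + jωL).
Step 3 — Numerator jωL = j·378.2; denominator R + jωL = 130 + j378.2.
Step 4 — H = 0.8944 + j0.3074.
Step 5 — Magnitude: |H| = 0.9457 (-0.5 dB); phase: φ = 19.0°.

|H| = 0.9457 (-0.5 dB), φ = 19.0°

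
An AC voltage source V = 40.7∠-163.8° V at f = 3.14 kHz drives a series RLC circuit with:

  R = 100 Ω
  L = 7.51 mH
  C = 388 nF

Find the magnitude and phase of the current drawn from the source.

Step 1 — Angular frequency: ω = 2π·f = 2π·3140 = 1.973e+04 rad/s.
Step 2 — Component impedances:
  R: Z = R = 100 Ω
  L: Z = jωL = j·1.973e+04·0.00751 = 0 + j148.2 Ω
  C: Z = 1/(jωC) = -j/(ω·C) = 0 - j130.6 Ω
Step 3 — Series combination: Z_total = R + L + C = 100 + j17.53 Ω = 101.5∠9.9° Ω.
Step 4 — Source phasor: V = 40.7∠-163.8° V = -39.08 - j11.35 V.
Step 5 — Ohm's law: I = V / Z_total = (-39.08 - j11.35) / (100 + j17.53) = -0.3985 - j0.04369 A.
Step 6 — Convert to polar: |I| = 0.4009 A, ∠I = -173.7°.

I = 0.4009∠-173.7° A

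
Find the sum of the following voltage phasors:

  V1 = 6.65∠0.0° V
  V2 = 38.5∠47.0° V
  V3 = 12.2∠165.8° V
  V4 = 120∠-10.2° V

Step 1 — Convert each phasor to rectangular form:
  V1 = 6.65·(cos(0.0°) + j·sin(0.0°)) = 6.65 V
  V2 = 38.5·(cos(47.0°) + j·sin(47.0°)) = 26.26 + j28.16 V
  V3 = 12.2·(cos(165.8°) + j·sin(165.8°)) = -11.83 + j2.993 V
  V4 = 120·(cos(-10.2°) + j·sin(-10.2°)) = 118.1 - j21.25 V
Step 2 — Sum components: V_total = 139.2 + j9.9 V.
Step 3 — Convert to polar: |V_total| = 139.5 V, ∠V_total = 4.1°.

V_total = 139.5∠4.1° V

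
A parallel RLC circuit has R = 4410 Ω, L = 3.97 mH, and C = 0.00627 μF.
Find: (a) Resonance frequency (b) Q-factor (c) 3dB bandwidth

Step 1 — Resonance: ω₀ = 1/√(LC) = 1/√(0.00397·6.27e-09) = 2.004e+05 rad/s.
Step 2 — f₀ = ω₀/(2π) = 3.19e+04 Hz.
Step 3 — Parallel Q: Q = R/(ω₀L) = 4410/(2.004e+05·0.00397) = 5.542.
Step 4 — Bandwidth: Δω = ω₀/Q = 3.617e+04 rad/s; BW = Δω/(2π) = 5756 Hz.

(a) f₀ = 3.19e+04 Hz  (b) Q = 5.542  (c) BW = 5756 Hz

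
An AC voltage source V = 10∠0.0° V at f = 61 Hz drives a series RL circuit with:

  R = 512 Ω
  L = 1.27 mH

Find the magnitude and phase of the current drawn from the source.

Step 1 — Angular frequency: ω = 2π·f = 2π·61 = 383.3 rad/s.
Step 2 — Component impedances:
  R: Z = R = 512 Ω
  L: Z = jωL = j·383.3·0.00127 = 0 + j0.4868 Ω
Step 3 — Series combination: Z_total = R + L = 512 + j0.4868 Ω = 512∠0.1° Ω.
Step 4 — Source phasor: V = 10∠0.0° V = 10 V.
Step 5 — Ohm's law: I = V / Z_total = (10) / (512 + j0.4868) = 0.01953 - j1.857e-05 A.
Step 6 — Convert to polar: |I| = 0.01953 A, ∠I = -0.1°.

I = 0.01953∠-0.1° A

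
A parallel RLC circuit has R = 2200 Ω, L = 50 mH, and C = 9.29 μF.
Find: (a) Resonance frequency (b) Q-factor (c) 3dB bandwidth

Step 1 — Resonance: ω₀ = 1/√(LC) = 1/√(0.05·9.29e-06) = 1467 rad/s.
Step 2 — f₀ = ω₀/(2π) = 233.5 Hz.
Step 3 — Parallel Q: Q = R/(ω₀L) = 2200/(1467·0.05) = 29.99.
Step 4 — Bandwidth: Δω = ω₀/Q = 48.93 rad/s; BW = Δω/(2π) = 7.787 Hz.

(a) f₀ = 233.5 Hz  (b) Q = 29.99  (c) BW = 7.787 Hz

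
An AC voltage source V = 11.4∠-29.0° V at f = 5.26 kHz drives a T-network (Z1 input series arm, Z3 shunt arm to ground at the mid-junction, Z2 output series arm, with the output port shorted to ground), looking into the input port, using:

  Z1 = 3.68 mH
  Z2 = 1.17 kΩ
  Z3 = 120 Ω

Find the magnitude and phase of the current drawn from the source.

Step 1 — Angular frequency: ω = 2π·f = 2π·5260 = 3.305e+04 rad/s.
Step 2 — Component impedances:
  Z1: Z = jωL = j·3.305e+04·0.00368 = 0 + j121.6 Ω
  Z2: Z = R = 1170 Ω
  Z3: Z = R = 120 Ω
Step 3 — With the output port shorted to ground, the output series arm Z2 runs from the junction to ground; the shunt arm Z3 also runs from the junction to ground. They appear in parallel: Z3 || Z2 = 108.8 Ω.
Step 4 — Series with input arm Z1: Z_in = Z1 + (Z3 || Z2) = 108.8 + j121.6 Ω = 163.2∠48.2° Ω.
Step 5 — Source phasor: V = 11.4∠-29.0° V = 9.971 - j5.527 V.
Step 6 — Ohm's law: I = V / Z_total = (9.971 - j5.527) / (108.8 + j121.6) = 0.0155 - j0.06811 A.
Step 7 — Convert to polar: |I| = 0.06985 A, ∠I = -77.2°.

I = 0.06985∠-77.2° A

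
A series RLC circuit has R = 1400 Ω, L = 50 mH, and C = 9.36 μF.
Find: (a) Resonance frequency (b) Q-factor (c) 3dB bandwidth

Step 1 — Resonance: ω₀ = 1/√(LC) = 1/√(0.05·9.36e-06) = 1462 rad/s.
Step 2 — f₀ = ω₀/(2π) = 232.6 Hz.
Step 3 — Series Q: Q = ω₀L/R = 1462·0.05/1400 = 0.05221.
Step 4 — Bandwidth: Δω = ω₀/Q = 2.8e+04 rad/s; BW = Δω/(2π) = 4456 Hz.

(a) f₀ = 232.6 Hz  (b) Q = 0.05221  (c) BW = 4456 Hz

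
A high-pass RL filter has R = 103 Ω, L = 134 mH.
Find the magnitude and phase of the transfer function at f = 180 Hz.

Step 1 — Angular frequency: ω = 2π·180 = 1131 rad/s.
Step 2 — Transfer function: H(jω) = jωL/(R + jωL).
Step 3 — Numerator jωL = j·151.6; denominator R + jωL = 103 + j151.6.
Step 4 — H = 0.684 + j0.4649.
Step 5 — Magnitude: |H| = 0.8271 (-1.6 dB); phase: φ = 34.2°.

|H| = 0.8271 (-1.6 dB), φ = 34.2°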